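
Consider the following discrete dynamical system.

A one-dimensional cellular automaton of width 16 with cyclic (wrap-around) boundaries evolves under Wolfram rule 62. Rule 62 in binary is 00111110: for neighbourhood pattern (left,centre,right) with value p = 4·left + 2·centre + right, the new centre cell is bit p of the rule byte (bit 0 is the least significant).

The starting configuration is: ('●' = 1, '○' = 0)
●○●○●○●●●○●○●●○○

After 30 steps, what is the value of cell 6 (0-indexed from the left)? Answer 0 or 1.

gen 0: ●○●○●○●●●○●○●●○○
gen 1: ●●●●●●●○○●●●●○●●
gen 2: ○○○○○○○●●●○○○●●○
gen 3: ○○○○○○●●○○●○●●○●
gen 4: ●○○○○●●○●●●●●○●●
gen 5: ○●○○●●○●●○○○○●●○
gen 6: ●●●●●○●●○●○○●●○●
gen 7: ○○○○○●●○●●●●●○●●
gen 8: ●○○○●●○●●○○○○●●○
gen 9: ●●○●●○●●○●○○●●○●
gen 10: ○○●●○●●○●●●●●○●●
gen 11: ●●●○●●○●●○○○○●●○
gen 12: ●○○●●○●●○●○○●●○●
gen 13: ○●●●○●●○●●●●●○●●
gen 14: ●●○○●●○●●○○○○●●○
gen 15: ●○●●●○●●○●○○●●○●
gen 16: ○●●○○●●○●●●●●○●●
gen 17: ●●○●●●○●●○○○○●●○
gen 18: ●○●●○○●●○●○○●●○●
gen 19: ○●●○●●●○●●●●●○●●
gen 20: ●●○●●○○●●○○○○●●○
gen 21: ●○●●○●●●○●○○●●○●
gen 22: ○●●○●●○○●●●●●○●●
gen 23: ●●○●●○●●●○○○○●●○
gen 24: ●○●●○●●○○●○○●●○●
gen 25: ○●●○●●○●●●●●●○●●
gen 26: ●●○●●○●●○○○○○●●○
gen 27: ●○●●○●●○●○○○●●○●
gen 28: ○●●○●●○●●●○●●○●●
gen 29: ●●○●●○●●○○●●○●●○
gen 30: ●○●●○●●○●●●○●●○●

1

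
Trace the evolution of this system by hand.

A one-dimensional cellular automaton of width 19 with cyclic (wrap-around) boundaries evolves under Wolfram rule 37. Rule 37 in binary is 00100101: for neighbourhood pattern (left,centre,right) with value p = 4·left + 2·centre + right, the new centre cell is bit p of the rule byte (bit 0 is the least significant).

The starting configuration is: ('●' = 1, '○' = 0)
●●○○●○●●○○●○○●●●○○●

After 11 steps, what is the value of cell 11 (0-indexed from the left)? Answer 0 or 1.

k=0  ●●○○●○●●○○●○○●●●○○●
k=1  ○○○○●●○○○○●○○○○○○○○
k=2  ●●●○○○○●●○●○●●●●●●●
k=3  ○○○○●●○○○●●●○○○○○○○
k=4  ●●●○○○○●○○○○○●●●●●●
k=5  ○○○○●●○●○●●●○○○○○○○
k=6  ●●●○○○●●●○○○○●●●●●●
k=7  ○○○○●○○○○○●●○○○○○○○
k=8  ●●●○●○●●●○○○○●●●●●●
k=9  ○○○●●●○○○○●●○○○○○○○
k=10  ●●○○○○○●●○○○○●●●●●●
k=11  ○○○●●●○○○○●●○○○○○○○

1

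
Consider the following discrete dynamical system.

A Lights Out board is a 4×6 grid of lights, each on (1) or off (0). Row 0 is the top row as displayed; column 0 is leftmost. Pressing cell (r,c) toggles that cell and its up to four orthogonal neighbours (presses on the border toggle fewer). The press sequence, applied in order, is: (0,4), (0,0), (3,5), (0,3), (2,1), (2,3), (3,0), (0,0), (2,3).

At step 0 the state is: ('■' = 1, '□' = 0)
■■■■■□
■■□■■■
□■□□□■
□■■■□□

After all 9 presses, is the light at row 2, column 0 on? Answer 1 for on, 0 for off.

0

k=0  ■■■■■□
■■□■■■
□■□□□■
□■■■□□
k=1  ■■■□□■
■■□■□■
□■□□□■
□■■■□□
k=2  □□■□□■
□■□■□■
□■□□□■
□■■■□□
k=3  □□■□□■
□■□■□■
□■□□□□
□■■■■■
k=4  □□□■■■
□■□□□■
□■□□□□
□■■■■■
k=5  □□□■■■
□□□□□■
■□■□□□
□□■■■■
k=6  □□□■■■
□□□■□■
■□□■■□
□□■□■■
k=7  □□□■■■
□□□■□■
□□□■■□
■■■□■■
k=8  ■■□■■■
■□□■□■
□□□■■□
■■■□■■
k=9  ■■□■■■
■□□□□■
□□■□□□
■■■■■■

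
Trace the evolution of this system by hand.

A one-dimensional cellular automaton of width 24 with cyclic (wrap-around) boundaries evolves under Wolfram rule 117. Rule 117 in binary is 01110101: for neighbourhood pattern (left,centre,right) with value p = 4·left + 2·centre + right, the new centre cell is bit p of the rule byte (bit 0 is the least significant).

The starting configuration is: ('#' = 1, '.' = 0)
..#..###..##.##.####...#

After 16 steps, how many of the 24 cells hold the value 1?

12

[0] ..#..###..##.##.####...#
[1] #.##...##..##.##...###.#
[2] ##.###..##..##.###...##.
[3] .##..##..##..##..###..##
[4] #.##..##..##..##...##..#
[5] ##.##..##..##..###..##..
[6] .##.##..##..##...##..##.
[7] ..##.##..##..###..##..##
[8] #..##.##..##...##..##..#
[9] ##..##.##..###..##..##..
[10] .##..##.##...##..##..##.
[11] ..##..##.###..##..##..##
[12] #..##..##..##..##..##..#
[13] ##..##..##..##..##..##..
[14] .##..##..##..##..##..##.
[15] ..##..##..##..##..##..##
[16] #..##..##..##..##..##..#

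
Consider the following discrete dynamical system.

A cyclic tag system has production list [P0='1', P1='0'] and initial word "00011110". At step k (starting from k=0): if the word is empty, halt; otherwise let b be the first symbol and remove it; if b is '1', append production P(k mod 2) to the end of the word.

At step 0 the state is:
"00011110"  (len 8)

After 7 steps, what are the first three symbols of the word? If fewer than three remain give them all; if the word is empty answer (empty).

001

k=0  "00011110"  (len 8)
k=1  "0011110"  (len 7)
k=2  "011110"  (len 6)
k=3  "11110"  (len 5)
k=4  "11100"  (len 5)
k=5  "11001"  (len 5)
k=6  "10010"  (len 5)
k=7  "00101"  (len 5)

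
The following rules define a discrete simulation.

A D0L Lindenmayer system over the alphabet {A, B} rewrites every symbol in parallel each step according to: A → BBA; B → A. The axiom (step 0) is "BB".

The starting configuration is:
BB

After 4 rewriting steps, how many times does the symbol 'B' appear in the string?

12

t=0: BB
t=1: AA
t=2: BBABBA
t=3: AABBAAABBA
t=4: BBABBAAABBABBABBAAABBA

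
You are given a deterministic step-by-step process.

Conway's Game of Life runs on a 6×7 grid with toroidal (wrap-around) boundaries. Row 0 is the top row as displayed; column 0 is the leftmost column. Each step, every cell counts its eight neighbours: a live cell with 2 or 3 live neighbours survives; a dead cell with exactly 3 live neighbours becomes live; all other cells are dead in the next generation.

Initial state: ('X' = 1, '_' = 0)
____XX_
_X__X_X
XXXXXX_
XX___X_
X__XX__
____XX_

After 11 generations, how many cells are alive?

2

[0] ____XX_
_X__X_X
XXXXXX_
XX___X_
X__XX__
____XX_
[1] ___X__X
_X____X
___X___
_____X_
XX_X___
______X
[2] _____XX
X_X____
_______
__X_X__
X_____X
__X___X
[3] XX___XX
______X
_X_X___
_______
XX_X_XX
_______
[4] X____XX
_XX__XX
_______
_X__X_X
X_____X
__X_X__
[5] X_XXX__
_X___X_
_XX___X
_____XX
XX_X__X
_X_____
[6] X_XXX__
____XXX
_XX___X
_____X_
_XX__XX
____X_X
[7] X______
____X_X
X___X_X
_____X_
X___X_X
____X_X
[8] X_____X
______X
X___X_X
____X__
X___X_X
______X
[9] X____XX
_______
X_____X
___XX__
X_____X
_______
[10] ______X
_____X_
_______
_____X_
_______
_____X_
[11] _____XX
_______
_______
_______
_______
_______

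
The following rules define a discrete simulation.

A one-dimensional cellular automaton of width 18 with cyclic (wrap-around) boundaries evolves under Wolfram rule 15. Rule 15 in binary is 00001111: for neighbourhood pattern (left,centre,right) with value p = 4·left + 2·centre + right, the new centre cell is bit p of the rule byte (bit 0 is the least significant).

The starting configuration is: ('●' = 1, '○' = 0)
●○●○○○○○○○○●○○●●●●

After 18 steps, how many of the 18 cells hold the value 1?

7

t=0: ●○●○○○○○○○○●○○●●●●
t=1: ○○●○●●●●●●●●○●●○○○
t=2: ●●●○●○○○○○○○○●○○●●
t=3: ○○○○●○●●●●●●●●○●●○
t=4: ●●●●●○●○○○○○○○○●○○
t=5: ●○○○○○●○●●●●●●●●○●
t=6: ○○●●●●●○●○○○○○○○○●
t=7: ○●●○○○○○●○●●●●●●●●
t=8: ○●○○●●●●●○●○○○○○○○
t=9: ●●○●●○○○○○●○●●●●●●
t=10: ○○○●○○●●●●●○●○○○○○
t=11: ●●●●○●●○○○○○●○●●●●
t=12: ○○○○○●○○●●●●●○●○○○
t=13: ●●●●●●○●●○○○○○●○●●
t=14: ○○○○○○○●○○●●●●●○●○
t=15: ●●●●●●●●○●●○○○○○●○
t=16: ●○○○○○○○○●○○●●●●●○
t=17: ●○●●●●●●●●○●●○○○○○
t=18: ●○●○○○○○○○○●○○●●●●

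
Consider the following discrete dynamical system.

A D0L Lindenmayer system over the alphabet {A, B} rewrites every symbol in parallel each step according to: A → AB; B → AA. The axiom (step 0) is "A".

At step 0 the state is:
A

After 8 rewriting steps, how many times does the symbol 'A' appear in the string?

171

k=0  A
k=1  AB
k=2  ABAA
k=3  ABAAABAB
k=4  ABAAABABABAAABAA
k=5  ABAAABABABAAABAAABAAABABABAAABAB
k=6  ABAAABABABAAABAAABAAABABABAAABABABAAABABABAAABAAABAAABABABAAABAA
k=7  ABAAABABABAAABAAABAAABABABAAABABABAAABABABAAABAAABAAABABAB…ABABAAABAAABAAABABABAAABABABAAABABABAAABAAABAAABABABAAABAB  (len 128)
k=8  ABAAABABABAAABAAABAAABABABAAABABABAAABABABAAABAAABAAABABAB…ABABAAABAAABAAABABABAAABABABAAABABABAAABAAABAAABABABAAABAA  (len 256)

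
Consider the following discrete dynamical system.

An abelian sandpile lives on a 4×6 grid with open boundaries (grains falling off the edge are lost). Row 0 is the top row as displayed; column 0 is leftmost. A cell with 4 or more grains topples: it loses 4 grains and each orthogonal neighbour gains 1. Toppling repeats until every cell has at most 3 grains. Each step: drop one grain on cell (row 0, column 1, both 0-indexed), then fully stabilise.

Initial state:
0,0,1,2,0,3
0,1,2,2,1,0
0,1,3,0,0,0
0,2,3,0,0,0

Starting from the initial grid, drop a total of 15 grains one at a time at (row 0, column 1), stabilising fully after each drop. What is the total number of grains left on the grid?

28

[0] 0,0,1,2,0,3
0,1,2,2,1,0
0,1,3,0,0,0
0,2,3,0,0,0
[1] 0,1,1,2,0,3
0,1,2,2,1,0
0,1,3,0,0,0
0,2,3,0,0,0
[2] 0,2,1,2,0,3
0,1,2,2,1,0
0,1,3,0,0,0
0,2,3,0,0,0
[3] 0,3,1,2,0,3
0,1,2,2,1,0
0,1,3,0,0,0
0,2,3,0,0,0
[4] 1,0,2,2,0,3
0,2,2,2,1,0
0,1,3,0,0,0
0,2,3,0,0,0
[5] 1,1,2,2,0,3
0,2,2,2,1,0
0,1,3,0,0,0
0,2,3,0,0,0
[6] 1,2,2,2,0,3
0,2,2,2,1,0
0,1,3,0,0,0
0,2,3,0,0,0
[7] 1,3,2,2,0,3
0,2,2,2,1,0
0,1,3,0,0,0
0,2,3,0,0,0
[8] 2,0,3,2,0,3
0,3,2,2,1,0
0,1,3,0,0,0
0,2,3,0,0,0
[9] 2,1,3,2,0,3
0,3,2,2,1,0
0,1,3,0,0,0
0,2,3,0,0,0
[10] 2,2,3,2,0,3
0,3,2,2,1,0
0,1,3,0,0,0
0,2,3,0,0,0
[11] 2,3,3,2,0,3
0,3,2,2,1,0
0,1,3,0,0,0
0,2,3,0,0,0
[12] 3,2,1,3,0,3
1,1,1,3,1,0
0,3,1,1,0,0
0,3,0,1,0,0
[13] 3,3,1,3,0,3
1,1,1,3,1,0
0,3,1,1,0,0
0,3,0,1,0,0
[14] 0,1,2,3,0,3
2,2,1,3,1,0
0,3,1,1,0,0
0,3,0,1,0,0
[15] 0,2,2,3,0,3
2,2,1,3,1,0
0,3,1,1,0,0
0,3,0,1,0,0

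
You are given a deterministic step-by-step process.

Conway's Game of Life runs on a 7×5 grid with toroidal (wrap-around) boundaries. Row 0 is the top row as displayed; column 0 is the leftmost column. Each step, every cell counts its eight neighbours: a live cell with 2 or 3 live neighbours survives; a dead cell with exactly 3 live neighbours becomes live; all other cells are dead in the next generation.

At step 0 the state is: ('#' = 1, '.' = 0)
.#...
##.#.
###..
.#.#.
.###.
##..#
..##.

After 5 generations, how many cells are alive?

k=0  .#...
##.#.
###..
.#.#.
.###.
##..#
..##.
k=1  ##.##
....#
...#.
...##
...#.
#...#
..###
k=2  .#...
..#..
...#.
..###
#..#.
#.#..
..#..
k=3  .##..
..#..
....#
..#..
#....
..###
..#..
k=4  .###.
.###.
...#.
.....
.##.#
.####
.....
k=5  .#.#.
.#..#
...#.
..##.
.#..#
.#..#
#...#

13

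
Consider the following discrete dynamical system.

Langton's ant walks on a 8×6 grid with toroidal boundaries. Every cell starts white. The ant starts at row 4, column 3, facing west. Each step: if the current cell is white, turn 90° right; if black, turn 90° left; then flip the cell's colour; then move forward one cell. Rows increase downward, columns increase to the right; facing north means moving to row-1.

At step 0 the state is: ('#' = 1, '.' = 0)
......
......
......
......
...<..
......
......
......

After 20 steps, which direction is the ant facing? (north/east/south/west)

step 0: ......
......
......
......
...<..
......
......
......
step 1: ......
......
......
...^..
...#..
......
......
......
step 2: ......
......
......
...#>.
...#..
......
......
......
step 3: ......
......
......
...##.
...#v.
......
......
......
step 4: ......
......
......
...##.
...<#.
......
......
......
step 5: ......
......
......
...##.
....#.
...v..
......
......
step 6: ......
......
......
...##.
....#.
..<#..
......
......
step 7: ......
......
......
...##.
..^.#.
..##..
......
......
step 8: ......
......
......
...##.
..#>#.
..##..
......
......
step 9: ......
......
......
...##.
..###.
..#v..
......
......
step 10: ......
......
......
...##.
..###.
..#.>.
......
......
step 11: ......
......
......
...##.
..###.
..#.#.
....v.
......
step 12: ......
......
......
...##.
..###.
..#.#.
...<#.
......
step 13: ......
......
......
...##.
..###.
..#^#.
...##.
......
step 14: ......
......
......
...##.
..###.
..##>.
...##.
......
step 15: ......
......
......
...##.
..##^.
..##..
...##.
......
step 16: ......
......
......
...##.
..#<..
..##..
...##.
......
step 17: ......
......
......
...##.
..#...
..#v..
...##.
......
step 18: ......
......
......
...##.
..#...
..#.>.
...##.
......
step 19: ......
......
......
...##.
..#...
..#.#.
...#v.
......
step 20: ......
......
......
...##.
..#...
..#.#.
...#.>
......

east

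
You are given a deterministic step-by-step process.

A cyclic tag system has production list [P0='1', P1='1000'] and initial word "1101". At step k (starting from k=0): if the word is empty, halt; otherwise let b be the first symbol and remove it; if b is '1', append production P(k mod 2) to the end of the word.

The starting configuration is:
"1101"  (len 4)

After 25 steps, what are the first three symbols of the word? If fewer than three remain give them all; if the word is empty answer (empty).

k=0  "1101"  (len 4)
k=1  "1011"  (len 4)
k=2  "0111000"  (len 7)
k=3  "111000"  (len 6)
k=4  "110001000"  (len 9)
k=5  "100010001"  (len 9)
k=6  "000100011000"  (len 12)
k=7  "00100011000"  (len 11)
k=8  "0100011000"  (len 10)
k=9  "100011000"  (len 9)
k=10  "000110001000"  (len 12)
k=11  "00110001000"  (len 11)
k=12  "0110001000"  (len 10)
k=13  "110001000"  (len 9)
k=14  "100010001000"  (len 12)
k=15  "000100010001"  (len 12)
k=16  "00100010001"  (len 11)
k=17  "0100010001"  (len 10)
k=18  "100010001"  (len 9)
k=19  "000100011"  (len 9)
k=20  "00100011"  (len 8)
k=21  "0100011"  (len 7)
k=22  "100011"  (len 6)
k=23  "000111"  (len 6)
k=24  "00111"  (len 5)
k=25  "0111"  (len 4)

011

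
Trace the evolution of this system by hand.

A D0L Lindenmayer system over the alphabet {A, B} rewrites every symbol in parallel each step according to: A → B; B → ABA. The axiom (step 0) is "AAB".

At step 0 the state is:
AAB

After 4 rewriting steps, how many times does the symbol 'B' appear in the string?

21

step 0: AAB
step 1: BBABA
step 2: ABAABABABAB
step 3: BABABBABABABABABABABA
step 4: ABABABABABAABABABABABABABABABABABABABABABAB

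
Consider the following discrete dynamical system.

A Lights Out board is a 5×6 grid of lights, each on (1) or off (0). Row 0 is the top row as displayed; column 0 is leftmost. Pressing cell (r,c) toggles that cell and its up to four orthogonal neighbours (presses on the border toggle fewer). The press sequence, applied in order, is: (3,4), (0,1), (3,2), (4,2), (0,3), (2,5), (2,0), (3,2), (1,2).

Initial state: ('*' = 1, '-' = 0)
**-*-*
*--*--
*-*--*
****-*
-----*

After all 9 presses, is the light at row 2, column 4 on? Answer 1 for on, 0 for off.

0

gen 0: **-*-*
*--*--
*-*--*
****-*
-----*
gen 1: **-*-*
*--*--
*-*-**
***-*-
----**
gen 2: --**-*
**-*--
*-*-**
***-*-
----**
gen 3: --**-*
**-*--
*---**
*--**-
--*-**
gen 4: --**-*
**-*--
*---**
*-***-
-*-***
gen 5: ----**
**----
*---**
*-***-
-*-***
gen 6: ----**
**---*
*-----
*-****
-*-***
gen 7: ----**
-*---*
-*----
--****
-*-***
gen 8: ----**
-*---*
-**---
-*--**
-*****
gen 9: --*-**
--**-*
-*----
-*--**
-*****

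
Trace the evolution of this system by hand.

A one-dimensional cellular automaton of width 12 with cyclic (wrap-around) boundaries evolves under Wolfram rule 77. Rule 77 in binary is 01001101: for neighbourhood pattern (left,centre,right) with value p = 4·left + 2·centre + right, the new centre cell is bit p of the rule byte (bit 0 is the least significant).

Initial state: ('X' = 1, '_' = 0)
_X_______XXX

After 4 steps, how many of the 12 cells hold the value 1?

6

t=0: _X_______XXX
t=1: _X_XXXXX_X_X
t=2: _X_X___X_X_X
t=3: _X_X_X_X_X_X
t=4: _X_X_X_X_X_X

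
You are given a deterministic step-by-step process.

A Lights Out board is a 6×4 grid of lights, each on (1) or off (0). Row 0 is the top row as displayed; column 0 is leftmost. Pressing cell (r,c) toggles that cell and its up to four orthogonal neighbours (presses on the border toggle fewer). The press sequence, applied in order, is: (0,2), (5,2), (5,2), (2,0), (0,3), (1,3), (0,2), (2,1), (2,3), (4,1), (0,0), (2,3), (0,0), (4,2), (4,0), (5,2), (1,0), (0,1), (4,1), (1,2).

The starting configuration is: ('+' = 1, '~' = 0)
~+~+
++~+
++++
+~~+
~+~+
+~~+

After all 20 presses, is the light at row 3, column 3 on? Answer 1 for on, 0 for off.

1

t=0: ~+~+
++~+
++++
+~~+
~+~+
+~~+
t=1: ~~+~
++++
++++
+~~+
~+~+
+~~+
t=2: ~~+~
++++
++++
+~~+
~+++
+++~
t=3: ~~+~
++++
++++
+~~+
~+~+
+~~+
t=4: ~~+~
~+++
~~++
~~~+
~+~+
+~~+
t=5: ~~~+
~++~
~~++
~~~+
~+~+
+~~+
t=6: ~~~~
~+~+
~~+~
~~~+
~+~+
+~~+
t=7: ~+++
~+++
~~+~
~~~+
~+~+
+~~+
t=8: ~+++
~~++
++~~
~+~+
~+~+
+~~+
t=9: ~+++
~~+~
++++
~+~~
~+~+
+~~+
t=10: ~+++
~~+~
++++
~~~~
+~++
++~+
t=11: +~++
+~+~
++++
~~~~
+~++
++~+
t=12: +~++
+~++
++~~
~~~+
+~++
++~+
t=13: ~+++
~~++
++~~
~~~+
+~++
++~+
t=14: ~+++
~~++
++~~
~~++
++~~
++++
t=15: ~+++
~~++
++~~
+~++
~~~~
~+++
t=16: ~+++
~~++
++~~
+~++
~~+~
~~~~
t=17: ++++
++++
~+~~
+~++
~~+~
~~~~
t=18: ~~~+
+~++
~+~~
+~++
~~+~
~~~~
t=19: ~~~+
+~++
~+~~
++++
++~~
~+~~
t=20: ~~++
++~~
~++~
++++
++~~
~+~~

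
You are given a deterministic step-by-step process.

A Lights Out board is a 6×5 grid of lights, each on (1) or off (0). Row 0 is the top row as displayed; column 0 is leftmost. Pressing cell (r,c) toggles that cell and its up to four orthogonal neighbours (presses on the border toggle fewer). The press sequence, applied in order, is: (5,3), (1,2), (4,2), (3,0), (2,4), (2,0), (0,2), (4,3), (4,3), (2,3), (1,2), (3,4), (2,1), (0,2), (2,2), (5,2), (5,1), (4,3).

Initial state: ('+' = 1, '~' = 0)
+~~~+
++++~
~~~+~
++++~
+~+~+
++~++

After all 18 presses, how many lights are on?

gen 0: +~~~+
++++~
~~~+~
++++~
+~+~+
++~++
gen 1: +~~~+
++++~
~~~+~
++++~
+~+++
+++~~
gen 2: +~+~+
+~~~~
~~++~
++++~
+~+++
+++~~
gen 3: +~+~+
+~~~~
~~++~
++~+~
++~~+
++~~~
gen 4: +~+~+
+~~~~
+~++~
~~~+~
~+~~+
++~~~
gen 5: +~+~+
+~~~+
+~+~+
~~~++
~+~~+
++~~~
gen 6: +~+~+
~~~~+
~++~+
+~~++
~+~~+
++~~~
gen 7: ++~++
~~+~+
~++~+
+~~++
~+~~+
++~~~
gen 8: ++~++
~~+~+
~++~+
+~~~+
~+++~
++~+~
gen 9: ++~++
~~+~+
~++~+
+~~++
~+~~+
++~~~
gen 10: ++~++
~~+++
~+~+~
+~~~+
~+~~+
++~~~
gen 11: +++++
~+~~+
~+++~
+~~~+
~+~~+
++~~~
gen 12: +++++
~+~~+
~++++
+~~+~
~+~~~
++~~~
gen 13: +++++
~~~~+
+~~++
++~+~
~+~~~
++~~~
gen 14: +~~~+
~~+~+
+~~++
++~+~
~+~~~
++~~~
gen 15: +~~~+
~~~~+
+++~+
++++~
~+~~~
++~~~
gen 16: +~~~+
~~~~+
+++~+
++++~
~++~~
+~++~
gen 17: +~~~+
~~~~+
+++~+
++++~
~~+~~
~+~+~
gen 18: +~~~+
~~~~+
+++~+
+++~~
~~~++
~+~~~

13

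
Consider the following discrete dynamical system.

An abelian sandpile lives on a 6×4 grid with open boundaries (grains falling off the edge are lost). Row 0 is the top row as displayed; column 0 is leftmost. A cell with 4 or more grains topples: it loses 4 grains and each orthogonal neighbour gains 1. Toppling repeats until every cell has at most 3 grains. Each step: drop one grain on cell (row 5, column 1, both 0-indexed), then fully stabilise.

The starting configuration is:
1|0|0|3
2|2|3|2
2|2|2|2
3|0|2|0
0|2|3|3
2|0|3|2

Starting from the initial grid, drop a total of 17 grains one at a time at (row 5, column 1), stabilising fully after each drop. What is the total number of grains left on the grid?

46

t=0: 1|0|0|3
2|2|3|2
2|2|2|2
3|0|2|0
0|2|3|3
2|0|3|2
t=1: 1|0|0|3
2|2|3|2
2|2|2|2
3|0|2|0
0|2|3|3
2|1|3|2
t=2: 1|0|0|3
2|2|3|2
2|2|2|2
3|0|2|0
0|2|3|3
2|2|3|2
t=3: 1|0|0|3
2|2|3|2
2|2|2|2
3|0|2|0
0|2|3|3
2|3|3|2
t=4: 1|0|0|3
2|2|3|2
2|2|2|2
3|1|3|1
1|0|2|1
3|2|2|0
t=5: 1|0|0|3
2|2|3|2
2|2|2|2
3|1|3|1
1|0|2|1
3|3|2|0
t=6: 1|0|0|3
2|2|3|2
2|2|2|2
3|1|3|1
2|1|2|1
0|1|3|0
t=7: 1|0|0|3
2|2|3|2
2|2|2|2
3|1|3|1
2|1|2|1
0|2|3|0
t=8: 1|0|0|3
2|2|3|2
2|2|2|2
3|1|3|1
2|1|2|1
0|3|3|0
t=9: 1|0|0|3
2|2|3|2
2|2|2|2
3|1|3|1
2|2|3|1
1|1|0|1
t=10: 1|0|0|3
2|2|3|2
2|2|2|2
3|1|3|1
2|2|3|1
1|2|0|1
t=11: 1|0|0|3
2|2|3|2
2|2|2|2
3|1|3|1
2|2|3|1
1|3|0|1
t=12: 1|0|0|3
2|2|3|2
2|2|2|2
3|1|3|1
2|3|3|1
2|0|1|1
t=13: 1|0|0|3
2|2|3|2
2|2|2|2
3|1|3|1
2|3|3|1
2|1|1|1
t=14: 1|0|0|3
2|2|3|2
2|2|2|2
3|1|3|1
2|3|3|1
2|2|1|1
t=15: 1|0|0|3
2|2|3|2
2|2|2|2
3|1|3|1
2|3|3|1
2|3|1|1
t=16: 1|0|0|3
2|2|3|2
2|2|3|2
3|3|0|2
3|1|1|2
3|1|3|1
t=17: 1|0|0|3
2|2|3|2
2|2|3|2
3|3|0|2
3|1|1|2
3|2|3|1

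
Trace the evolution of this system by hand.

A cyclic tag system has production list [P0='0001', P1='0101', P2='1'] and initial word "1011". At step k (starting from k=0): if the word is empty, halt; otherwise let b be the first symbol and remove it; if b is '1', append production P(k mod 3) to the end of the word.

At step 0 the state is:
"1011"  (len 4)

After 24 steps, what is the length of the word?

12

gen 0: "1011"  (len 4)
gen 1: "0110001"  (len 7)
gen 2: "110001"  (len 6)
gen 3: "100011"  (len 6)
gen 4: "000110001"  (len 9)
gen 5: "00110001"  (len 8)
gen 6: "0110001"  (len 7)
gen 7: "110001"  (len 6)
gen 8: "100010101"  (len 9)
gen 9: "000101011"  (len 9)
gen 10: "00101011"  (len 8)
gen 11: "0101011"  (len 7)
gen 12: "101011"  (len 6)
gen 13: "010110001"  (len 9)
gen 14: "10110001"  (len 8)
gen 15: "01100011"  (len 8)
gen 16: "1100011"  (len 7)
gen 17: "1000110101"  (len 10)
gen 18: "0001101011"  (len 10)
gen 19: "001101011"  (len 9)
gen 20: "01101011"  (len 8)
gen 21: "1101011"  (len 7)
gen 22: "1010110001"  (len 10)
gen 23: "0101100010101"  (len 13)
gen 24: "101100010101"  (len 12)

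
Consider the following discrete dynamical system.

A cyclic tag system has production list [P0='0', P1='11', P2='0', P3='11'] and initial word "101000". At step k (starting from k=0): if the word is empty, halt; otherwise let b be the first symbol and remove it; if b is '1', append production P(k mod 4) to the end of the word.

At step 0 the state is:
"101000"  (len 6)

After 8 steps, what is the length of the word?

0

gen 0: "101000"  (len 6)
gen 1: "010000"  (len 6)
gen 2: "10000"  (len 5)
gen 3: "00000"  (len 5)
gen 4: "0000"  (len 4)
gen 5: "000"  (len 3)
gen 6: "00"  (len 2)
gen 7: "0"  (len 1)
gen 8: (halted — word empty)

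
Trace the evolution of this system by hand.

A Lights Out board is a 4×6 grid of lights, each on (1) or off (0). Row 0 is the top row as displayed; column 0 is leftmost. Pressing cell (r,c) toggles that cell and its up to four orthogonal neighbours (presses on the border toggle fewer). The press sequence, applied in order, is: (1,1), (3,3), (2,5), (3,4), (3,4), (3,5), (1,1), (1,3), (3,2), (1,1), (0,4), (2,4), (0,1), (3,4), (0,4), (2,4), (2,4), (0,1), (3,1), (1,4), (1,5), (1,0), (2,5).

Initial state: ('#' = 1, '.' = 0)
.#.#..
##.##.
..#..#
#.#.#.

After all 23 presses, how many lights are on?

12

0) .#.#..
##.##.
..#..#
#.#.#.
1) ...#..
..###.
.##..#
#.#.#.
2) ...#..
..###.
.###.#
#..#..
3) ...#..
..####
.####.
#..#.#
4) ...#..
..####
.###..
#...#.
5) ...#..
..####
.####.
#..#.#
6) ...#..
..####
.#####
#..##.
7) .#.#..
##.###
..####
#..##.
8) .#....
###..#
..#.##
#..##.
9) .#....
###..#
....##
###.#.
10) ......
.....#
.#..##
###.#.
11) ...###
....##
.#..##
###.#.
12) ...###
.....#
.#.#..
###...
13) ######
.#...#
.#.#..
###...
14) ######
.#...#
.#.##.
######
15) ###...
.#..##
.#.##.
######
16) ###...
.#...#
.#...#
####.#
17) ###...
.#..##
.#.##.
######
18) ......
....##
.#.##.
######
19) ......
....##
...##.
...###
20) ....#.
...#..
...#..
...###
21) ....##
...###
...#.#
...###
22) #...##
##.###
#..#.#
...###
23) #...##
##.##.
#..##.
...##.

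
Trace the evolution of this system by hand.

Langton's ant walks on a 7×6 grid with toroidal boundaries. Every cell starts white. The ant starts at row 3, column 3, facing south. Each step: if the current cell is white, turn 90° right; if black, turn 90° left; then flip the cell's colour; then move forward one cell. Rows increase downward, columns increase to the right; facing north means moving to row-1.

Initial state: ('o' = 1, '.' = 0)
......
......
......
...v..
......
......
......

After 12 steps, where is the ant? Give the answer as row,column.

step 0: ......
......
......
...v..
......
......
......
step 1: ......
......
......
..<o..
......
......
......
step 2: ......
......
..^...
..oo..
......
......
......
step 3: ......
......
..o>..
..oo..
......
......
......
step 4: ......
......
..oo..
..ov..
......
......
......
step 5: ......
......
..oo..
..o.>.
......
......
......
step 6: ......
......
..oo..
..o.o.
....v.
......
......
step 7: ......
......
..oo..
..o.o.
...<o.
......
......
step 8: ......
......
..oo..
..o^o.
...oo.
......
......
step 9: ......
......
..oo..
..oo>.
...oo.
......
......
step 10: ......
......
..oo^.
..oo..
...oo.
......
......
step 11: ......
......
..ooo>
..oo..
...oo.
......
......
step 12: ......
......
..oooo
..oo.v
...oo.
......
......

3,5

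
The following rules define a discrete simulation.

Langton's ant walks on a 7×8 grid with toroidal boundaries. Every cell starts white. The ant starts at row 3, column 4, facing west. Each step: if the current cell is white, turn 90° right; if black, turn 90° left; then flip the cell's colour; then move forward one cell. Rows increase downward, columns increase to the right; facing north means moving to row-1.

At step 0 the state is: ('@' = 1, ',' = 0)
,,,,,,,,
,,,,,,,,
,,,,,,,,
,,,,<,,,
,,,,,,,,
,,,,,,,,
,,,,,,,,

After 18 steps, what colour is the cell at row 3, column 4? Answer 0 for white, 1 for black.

0

k=0  ,,,,,,,,
,,,,,,,,
,,,,,,,,
,,,,<,,,
,,,,,,,,
,,,,,,,,
,,,,,,,,
k=1  ,,,,,,,,
,,,,,,,,
,,,,^,,,
,,,,@,,,
,,,,,,,,
,,,,,,,,
,,,,,,,,
k=2  ,,,,,,,,
,,,,,,,,
,,,,@>,,
,,,,@,,,
,,,,,,,,
,,,,,,,,
,,,,,,,,
k=3  ,,,,,,,,
,,,,,,,,
,,,,@@,,
,,,,@v,,
,,,,,,,,
,,,,,,,,
,,,,,,,,
k=4  ,,,,,,,,
,,,,,,,,
,,,,@@,,
,,,,<@,,
,,,,,,,,
,,,,,,,,
,,,,,,,,
k=5  ,,,,,,,,
,,,,,,,,
,,,,@@,,
,,,,,@,,
,,,,v,,,
,,,,,,,,
,,,,,,,,
k=6  ,,,,,,,,
,,,,,,,,
,,,,@@,,
,,,,,@,,
,,,<@,,,
,,,,,,,,
,,,,,,,,
k=7  ,,,,,,,,
,,,,,,,,
,,,,@@,,
,,,^,@,,
,,,@@,,,
,,,,,,,,
,,,,,,,,
k=8  ,,,,,,,,
,,,,,,,,
,,,,@@,,
,,,@>@,,
,,,@@,,,
,,,,,,,,
,,,,,,,,
k=9  ,,,,,,,,
,,,,,,,,
,,,,@@,,
,,,@@@,,
,,,@v,,,
,,,,,,,,
,,,,,,,,
k=10  ,,,,,,,,
,,,,,,,,
,,,,@@,,
,,,@@@,,
,,,@,>,,
,,,,,,,,
,,,,,,,,
k=11  ,,,,,,,,
,,,,,,,,
,,,,@@,,
,,,@@@,,
,,,@,@,,
,,,,,v,,
,,,,,,,,
k=12  ,,,,,,,,
,,,,,,,,
,,,,@@,,
,,,@@@,,
,,,@,@,,
,,,,<@,,
,,,,,,,,
k=13  ,,,,,,,,
,,,,,,,,
,,,,@@,,
,,,@@@,,
,,,@^@,,
,,,,@@,,
,,,,,,,,
k=14  ,,,,,,,,
,,,,,,,,
,,,,@@,,
,,,@@@,,
,,,@@>,,
,,,,@@,,
,,,,,,,,
k=15  ,,,,,,,,
,,,,,,,,
,,,,@@,,
,,,@@^,,
,,,@@,,,
,,,,@@,,
,,,,,,,,
k=16  ,,,,,,,,
,,,,,,,,
,,,,@@,,
,,,@<,,,
,,,@@,,,
,,,,@@,,
,,,,,,,,
k=17  ,,,,,,,,
,,,,,,,,
,,,,@@,,
,,,@,,,,
,,,@v,,,
,,,,@@,,
,,,,,,,,
k=18  ,,,,,,,,
,,,,,,,,
,,,,@@,,
,,,@,,,,
,,,@,>,,
,,,,@@,,
,,,,,,,,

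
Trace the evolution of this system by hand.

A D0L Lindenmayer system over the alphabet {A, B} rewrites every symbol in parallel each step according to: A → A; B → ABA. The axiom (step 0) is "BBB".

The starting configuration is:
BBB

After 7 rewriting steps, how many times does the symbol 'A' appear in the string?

step 0: BBB
step 1: ABAABAABA
step 2: AABAAAABAAAABAA
step 3: AAABAAAAAABAAAAAABAAA
step 4: AAAABAAAAAAAABAAAAAAAABAAAA
step 5: AAAAABAAAAAAAAAABAAAAAAAAAABAAAAA
step 6: AAAAAABAAAAAAAAAAAABAAAAAAAAAAAABAAAAAA
step 7: AAAAAAABAAAAAAAAAAAAAABAAAAAAAAAAAAAABAAAAAAA

42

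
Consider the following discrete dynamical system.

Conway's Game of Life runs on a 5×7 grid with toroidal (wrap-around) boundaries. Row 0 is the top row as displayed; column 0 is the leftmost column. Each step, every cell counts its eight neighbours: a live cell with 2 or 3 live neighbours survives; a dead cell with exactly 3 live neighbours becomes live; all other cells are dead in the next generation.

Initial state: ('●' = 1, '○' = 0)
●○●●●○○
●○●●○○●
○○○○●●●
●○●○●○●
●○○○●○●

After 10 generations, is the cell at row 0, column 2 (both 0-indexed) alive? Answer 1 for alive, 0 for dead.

[0] ●○●●●○○
●○●●○○●
○○○○●●●
●○●○●○●
●○○○●○●
[1] ○○●○●○○
●○●○○○○
○○●○●○○
○●○○●○○
○○●○●○○
[2] ○○●○○○○
○○●○○○○
○○●○○○○
○●●○●●○
○●●○●●○
[3] ○○●○○○○
○●●●○○○
○○●○○○○
○○○○●●○
○○○○●●○
[4] ○●●○●○○
○●○●○○○
○●●○●○○
○○○●●●○
○○○●●●○
[5] ○●○○○●○
●○○○●○○
○●○○○●○
○○○○○○○
○○○○○○○
[6] ○○○○○○○
●●○○●●●
○○○○○○○
○○○○○○○
○○○○○○○
[7] ●○○○○●●
●○○○○●●
●○○○○●●
○○○○○○○
○○○○○○○
[8] ●○○○○●○
○●○○●○○
●○○○○●○
○○○○○○●
○○○○○○●
[9] ●○○○○●●
●●○○●●○
●○○○○●●
●○○○○●●
●○○○○●●
[10] ○○○○○○○
○●○○●○○
○○○○○○○
○●○○●○○
○●○○●○○

0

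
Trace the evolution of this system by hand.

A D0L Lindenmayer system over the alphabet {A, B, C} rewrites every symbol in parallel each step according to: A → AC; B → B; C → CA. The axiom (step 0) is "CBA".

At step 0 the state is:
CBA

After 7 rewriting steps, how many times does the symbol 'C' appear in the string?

128

[0] CBA
[1] CABAC
[2] CAACBACCA
[3] CAACACCABACCACAAC
[4] CAACACCAACCACAACBACCACAACCAACACCA
[5] CAACACCAACCACAACACCACAACCAACACCABACCACAACCAACACCACAACACCAACCACAAC
[6] CAACACCAACCACAACACCACAACCAACACCAACCACAACCAACACCACAACACCAAC…ACCAACACCACAACACCAACCACAACCAACACCAACCACAACACCACAACCAACACCA  (len 129)
[7] CAACACCAACCACAACACCACAACCAACACCAACCACAACCAACACCACAACACCAAC…CAACCACAACACCACAACCAACACCAACCACAACCAACACCACAACACCAACCACAAC  (len 257)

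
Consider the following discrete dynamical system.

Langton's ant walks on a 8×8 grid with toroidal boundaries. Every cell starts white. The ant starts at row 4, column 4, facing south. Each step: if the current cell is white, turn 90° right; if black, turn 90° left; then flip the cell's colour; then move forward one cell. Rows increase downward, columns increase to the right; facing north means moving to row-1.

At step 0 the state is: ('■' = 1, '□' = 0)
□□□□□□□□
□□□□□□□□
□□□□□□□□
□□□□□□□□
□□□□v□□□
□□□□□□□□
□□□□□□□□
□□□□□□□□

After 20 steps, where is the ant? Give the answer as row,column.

gen 0: □□□□□□□□
□□□□□□□□
□□□□□□□□
□□□□□□□□
□□□□v□□□
□□□□□□□□
□□□□□□□□
□□□□□□□□
gen 1: □□□□□□□□
□□□□□□□□
□□□□□□□□
□□□□□□□□
□□□<■□□□
□□□□□□□□
□□□□□□□□
□□□□□□□□
gen 2: □□□□□□□□
□□□□□□□□
□□□□□□□□
□□□^□□□□
□□□■■□□□
□□□□□□□□
□□□□□□□□
□□□□□□□□
gen 3: □□□□□□□□
□□□□□□□□
□□□□□□□□
□□□■>□□□
□□□■■□□□
□□□□□□□□
□□□□□□□□
□□□□□□□□
gen 4: □□□□□□□□
□□□□□□□□
□□□□□□□□
□□□■■□□□
□□□■v□□□
□□□□□□□□
□□□□□□□□
□□□□□□□□
gen 5: □□□□□□□□
□□□□□□□□
□□□□□□□□
□□□■■□□□
□□□■□>□□
□□□□□□□□
□□□□□□□□
□□□□□□□□
gen 6: □□□□□□□□
□□□□□□□□
□□□□□□□□
□□□■■□□□
□□□■□■□□
□□□□□v□□
□□□□□□□□
□□□□□□□□
gen 7: □□□□□□□□
□□□□□□□□
□□□□□□□□
□□□■■□□□
□□□■□■□□
□□□□<■□□
□□□□□□□□
□□□□□□□□
gen 8: □□□□□□□□
□□□□□□□□
□□□□□□□□
□□□■■□□□
□□□■^■□□
□□□□■■□□
□□□□□□□□
□□□□□□□□
gen 9: □□□□□□□□
□□□□□□□□
□□□□□□□□
□□□■■□□□
□□□■■>□□
□□□□■■□□
□□□□□□□□
□□□□□□□□
gen 10: □□□□□□□□
□□□□□□□□
□□□□□□□□
□□□■■^□□
□□□■■□□□
□□□□■■□□
□□□□□□□□
□□□□□□□□
gen 11: □□□□□□□□
□□□□□□□□
□□□□□□□□
□□□■■■>□
□□□■■□□□
□□□□■■□□
□□□□□□□□
□□□□□□□□
gen 12: □□□□□□□□
□□□□□□□□
□□□□□□□□
□□□■■■■□
□□□■■□v□
□□□□■■□□
□□□□□□□□
□□□□□□□□
gen 13: □□□□□□□□
□□□□□□□□
□□□□□□□□
□□□■■■■□
□□□■■<■□
□□□□■■□□
□□□□□□□□
□□□□□□□□
gen 14: □□□□□□□□
□□□□□□□□
□□□□□□□□
□□□■■^■□
□□□■■■■□
□□□□■■□□
□□□□□□□□
□□□□□□□□
gen 15: □□□□□□□□
□□□□□□□□
□□□□□□□□
□□□■<□■□
□□□■■■■□
□□□□■■□□
□□□□□□□□
□□□□□□□□
gen 16: □□□□□□□□
□□□□□□□□
□□□□□□□□
□□□■□□■□
□□□■v■■□
□□□□■■□□
□□□□□□□□
□□□□□□□□
gen 17: □□□□□□□□
□□□□□□□□
□□□□□□□□
□□□■□□■□
□□□■□>■□
□□□□■■□□
□□□□□□□□
□□□□□□□□
gen 18: □□□□□□□□
□□□□□□□□
□□□□□□□□
□□□■□^■□
□□□■□□■□
□□□□■■□□
□□□□□□□□
□□□□□□□□
gen 19: □□□□□□□□
□□□□□□□□
□□□□□□□□
□□□■□■>□
□□□■□□■□
□□□□■■□□
□□□□□□□□
□□□□□□□□
gen 20: □□□□□□□□
□□□□□□□□
□□□□□□^□
□□□■□■□□
□□□■□□■□
□□□□■■□□
□□□□□□□□
□□□□□□□□

2,6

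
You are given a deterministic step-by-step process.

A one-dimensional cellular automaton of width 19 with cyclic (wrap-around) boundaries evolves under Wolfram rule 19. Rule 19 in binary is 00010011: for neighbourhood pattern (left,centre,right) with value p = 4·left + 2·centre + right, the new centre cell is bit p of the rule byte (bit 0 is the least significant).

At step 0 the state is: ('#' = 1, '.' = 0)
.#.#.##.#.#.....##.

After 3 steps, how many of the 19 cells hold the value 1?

7

k=0  .#.#.##.#.#.....##.
k=1  #..........#####..#
k=2  .##########.....##.
k=3  #..........#####..#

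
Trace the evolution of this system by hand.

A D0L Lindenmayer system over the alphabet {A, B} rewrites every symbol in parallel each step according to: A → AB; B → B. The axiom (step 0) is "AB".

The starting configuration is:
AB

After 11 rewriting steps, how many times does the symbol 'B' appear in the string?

step 0: AB
step 1: ABB
step 2: ABBB
step 3: ABBBB
step 4: ABBBBB
step 5: ABBBBBB
step 6: ABBBBBBB
step 7: ABBBBBBBB
step 8: ABBBBBBBBB
step 9: ABBBBBBBBBB
step 10: ABBBBBBBBBBB
step 11: ABBBBBBBBBBBB

12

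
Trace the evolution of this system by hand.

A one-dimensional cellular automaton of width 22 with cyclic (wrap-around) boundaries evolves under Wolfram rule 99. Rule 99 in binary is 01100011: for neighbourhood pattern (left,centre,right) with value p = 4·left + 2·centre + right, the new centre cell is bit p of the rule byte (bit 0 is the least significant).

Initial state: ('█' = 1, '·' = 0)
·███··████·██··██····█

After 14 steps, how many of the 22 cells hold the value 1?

0) ·███··████·██··██····█
1) █··█·█···██·█·█·█·███·
2) ··█·█··██·██·█·█·█··██
3) ·█·█··█·██·██·█·█··█·█
4) █·█··█·█·██·██·█··█·█·
5) ·█··█·█·█·██·██··█·█·█
6) █··█·█·█·█·██·█·█·█·█·
7) ··█·█·█·█·█·██·█·█·█·█
8) ·█·█·█·█·█·█·██·█·█·█·
9) █·█·█·█·█·█·█·██·█·█··
10) ·█·█·█·█·█·█·█·██·█··█
11) █·█·█·█·█·█·█·█·██··█·
12) ·█·█·█·█·█·█·█·█·█·█·█
13) █·█·█·█·█·█·█·█·█·█·█·
14) ·█·█·█·█·█·█·█·█·█·█·█

11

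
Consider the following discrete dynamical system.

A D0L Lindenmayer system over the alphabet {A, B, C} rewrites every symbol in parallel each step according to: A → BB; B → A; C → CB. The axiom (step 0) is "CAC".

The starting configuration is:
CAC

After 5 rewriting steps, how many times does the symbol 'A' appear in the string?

step 0: CAC
step 1: CBBBCB
step 2: CBAAACBA
step 3: CBABBBBBBCBABB
step 4: CBABBAAAAAACBABBAA
step 5: CBABBAABBBBBBBBBBBBCBABBAABBBB

6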